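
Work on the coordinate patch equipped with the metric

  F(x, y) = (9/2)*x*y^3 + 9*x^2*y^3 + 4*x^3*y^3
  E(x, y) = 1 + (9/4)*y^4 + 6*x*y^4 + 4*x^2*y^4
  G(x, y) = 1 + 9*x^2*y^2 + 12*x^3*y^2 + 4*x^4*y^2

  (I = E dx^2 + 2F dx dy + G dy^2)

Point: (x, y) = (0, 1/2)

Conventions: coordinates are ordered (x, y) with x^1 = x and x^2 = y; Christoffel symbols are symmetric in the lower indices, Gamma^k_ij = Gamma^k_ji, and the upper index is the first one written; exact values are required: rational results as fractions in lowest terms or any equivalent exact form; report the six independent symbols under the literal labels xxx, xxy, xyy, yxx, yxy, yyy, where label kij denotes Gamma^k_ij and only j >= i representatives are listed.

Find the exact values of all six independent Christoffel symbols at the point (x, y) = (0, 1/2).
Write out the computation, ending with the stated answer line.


E = 73/64, F = 0, G = 1 at the point
E_x = 3/8, E_y = 9/8, F_x = 9/16, F_y = 0, G_x = 0, G_y = 0
EG - F^2 = 73/64;  g^inv = (64/73) * [[1, 0], [0, 73/64]]
first-kind symbols [ij,l] = (1/2)(d_i g_jl + d_j g_il - d_l g_ij): [xx,x] = E_x/2 = 3/16, [xx,y] = F_x - E_y/2 = 0, [xy,x] = E_y/2 = 9/16, [xy,y] = G_x/2 = 0, [yy,x] = F_y - G_x/2 = 0, [yy,y] = G_y/2 = 0
Gamma^x_ij = (G*[ij,x] - F*[ij,y])/(EG - F^2), Gamma^y_ij = (E*[ij,y] - F*[ij,x])/(EG - F^2)

Answer: Gamma_xxx = 12/73, Gamma_xxy = 36/73, Gamma_xyy = 0, Gamma_yxx = 0, Gamma_yxy = 0, Gamma_yyy = 0


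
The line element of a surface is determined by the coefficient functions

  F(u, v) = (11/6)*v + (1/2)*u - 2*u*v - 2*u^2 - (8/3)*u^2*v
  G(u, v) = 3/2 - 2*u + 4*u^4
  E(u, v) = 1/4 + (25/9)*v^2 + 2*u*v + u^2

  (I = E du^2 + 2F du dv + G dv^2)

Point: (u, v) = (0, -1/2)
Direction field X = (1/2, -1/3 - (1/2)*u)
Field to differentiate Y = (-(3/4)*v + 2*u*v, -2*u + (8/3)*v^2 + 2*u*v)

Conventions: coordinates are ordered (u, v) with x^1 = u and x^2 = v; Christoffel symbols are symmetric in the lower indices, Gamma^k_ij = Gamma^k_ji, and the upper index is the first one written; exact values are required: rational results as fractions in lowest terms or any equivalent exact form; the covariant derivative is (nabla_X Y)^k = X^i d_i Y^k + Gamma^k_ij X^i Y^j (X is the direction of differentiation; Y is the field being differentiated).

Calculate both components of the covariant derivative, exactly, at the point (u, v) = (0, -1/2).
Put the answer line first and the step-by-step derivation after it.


Answer: (nabla_X Y)^u = -391/166, (nabla_X Y)^v = -10013/5976

E = 17/18, F = -11/12, G = 3/2 at the point
E_u = -1, E_v = -25/9, F_u = 3/2, F_v = 11/6, G_u = -2, G_v = 0
EG - F^2 = 83/144;  g^inv = (144/83) * [[3/2, 11/12], [11/12, 17/18]]
first-kind symbols [ij,l] = (1/2)(d_i g_jl + d_j g_il - d_l g_ij): [uu,u] = E_u/2 = -1/2, [uu,v] = F_u - E_v/2 = 26/9, [uv,u] = E_v/2 = -25/18, [uv,v] = G_u/2 = -1, [vv,u] = F_v - G_u/2 = 17/6, [vv,v] = G_v/2 = 0
Gamma^u_ij = (G*[ij,u] - F*[ij,v])/(EG - F^2), Gamma^v_ij = (E*[ij,v] - F*[ij,u])/(EG - F^2)
Gamma_uuu = 820/249, Gamma_uuv = -432/83, Gamma_uvv = 612/83, Gamma_vuu = 2942/747, Gamma_vuv = -958/249, Gamma_vvv = 374/83
X = (1/2, -1/3), Y = (3/8, 2/3) at the point


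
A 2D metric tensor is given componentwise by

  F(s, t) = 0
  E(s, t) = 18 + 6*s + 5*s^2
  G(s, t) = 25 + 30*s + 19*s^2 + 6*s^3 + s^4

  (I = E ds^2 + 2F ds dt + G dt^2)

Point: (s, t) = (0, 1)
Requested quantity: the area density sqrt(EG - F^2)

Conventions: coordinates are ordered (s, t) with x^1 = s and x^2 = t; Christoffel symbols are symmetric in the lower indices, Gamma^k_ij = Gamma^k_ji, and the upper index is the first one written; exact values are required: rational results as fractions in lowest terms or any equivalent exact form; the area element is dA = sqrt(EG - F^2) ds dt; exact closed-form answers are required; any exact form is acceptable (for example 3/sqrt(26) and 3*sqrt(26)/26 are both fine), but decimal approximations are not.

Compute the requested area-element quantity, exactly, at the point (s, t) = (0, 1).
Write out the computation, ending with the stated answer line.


E = 18, F = 0, G = 25; EG - F^2 = 450

Answer: sqrt(EG - F^2) = 15*sqrt(2)


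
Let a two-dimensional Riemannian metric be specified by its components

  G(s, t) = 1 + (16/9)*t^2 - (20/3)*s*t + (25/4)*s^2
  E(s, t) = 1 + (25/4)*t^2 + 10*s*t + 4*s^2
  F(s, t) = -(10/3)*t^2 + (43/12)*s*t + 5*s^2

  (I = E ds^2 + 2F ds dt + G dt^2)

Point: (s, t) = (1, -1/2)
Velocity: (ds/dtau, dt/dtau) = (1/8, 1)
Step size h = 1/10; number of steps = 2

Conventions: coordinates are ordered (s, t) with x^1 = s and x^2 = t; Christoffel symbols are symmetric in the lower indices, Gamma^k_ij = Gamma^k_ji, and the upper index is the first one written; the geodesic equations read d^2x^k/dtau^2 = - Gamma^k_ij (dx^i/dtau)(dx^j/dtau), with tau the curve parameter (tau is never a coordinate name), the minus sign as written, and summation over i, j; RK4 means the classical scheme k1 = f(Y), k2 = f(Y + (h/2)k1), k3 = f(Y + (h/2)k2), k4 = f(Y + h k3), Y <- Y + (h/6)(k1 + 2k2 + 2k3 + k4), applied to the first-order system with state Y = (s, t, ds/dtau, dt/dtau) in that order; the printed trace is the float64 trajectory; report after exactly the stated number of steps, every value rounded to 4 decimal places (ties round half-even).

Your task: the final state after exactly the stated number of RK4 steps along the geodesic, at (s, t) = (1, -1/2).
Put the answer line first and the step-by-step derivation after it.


Answer: s = 1.0261, t = -0.2963, ds/dtau = 0.1373, dt/dtau = 1.0365

f(Y) = (ds/dtau, dt/dtau, -Gamma^s_ij Y'^i Y'^j, -Gamma^t_ij Y'^i Y'^j) with the Gammas evaluated at the stage position; h = 0.100000; intermediate values shown to 6 dp
step 0: s = 1.0000, t = -0.5000, ds/dtau = 0.1250, dt/dtau = 1.0000
step 1:
  k1: at (s, t) = (1.000000, -0.500000), (ds/dtau, dt/dtau) = (0.125000, 1.000000); Gamma_sss = 0.129419, Gamma_sst = 0.161774, Gamma_stt = -0.086279, Gamma_tss = 0.546435, Gamma_tst = 0.683044, Gamma_ttt = -0.364290; k1 = (0.125000, 1.000000, 0.043814, 0.184991)
  k2: at (s, t) = (1.006250, -0.450000), (ds/dtau, dt/dtau) = (0.127191, 1.009250); Gamma_sss = 0.154418, Gamma_sst = 0.193022, Gamma_stt = -0.102945, Gamma_tss = 0.542094, Gamma_tst = 0.677618, Gamma_ttt = -0.361396; k2 = (0.127191, 1.009250, 0.052805, 0.185375)
  k3: at (s, t) = (1.006360, -0.449538), (ds/dtau, dt/dtau) = (0.127640, 1.009269); Gamma_sss = 0.154653, Gamma_sst = 0.193316, Gamma_stt = -0.103102, Gamma_tss = 0.542020, Gamma_tst = 0.677525, Gamma_ttt = -0.361347; k3 = (0.127640, 1.009269, 0.052695, 0.184684)
  k4: at (s, t) = (1.012764, -0.399073), (ds/dtau, dt/dtau) = (0.130270, 1.018468); Gamma_sss = 0.179621, Gamma_sst = 0.224526, Gamma_stt = -0.119747, Gamma_tss = 0.535450, Gamma_tst = 0.669312, Gamma_ttt = -0.356967; k4 = (0.130270, 1.018468, 0.061585, 0.183584)
  Y <- Y + (h/6)(k1 + 2k2 + 2k3 + k4): s = 1.0127, t = -0.3991, ds/dtau = 0.1303, dt/dtau = 1.0185
step 2:
  k1: at (s, t) = (1.012749, -0.399075), (ds/dtau, dt/dtau) = (0.130273, 1.018478); Gamma_sss = 0.179619, Gamma_sst = 0.224524, Gamma_stt = -0.119746, Gamma_tss = 0.535457, Gamma_tst = 0.669322, Gamma_ttt = -0.356972; k1 = (0.130273, 1.018478, 0.061584, 0.183587)
  k2: at (s, t) = (1.019263, -0.348151), (ds/dtau, dt/dtau) = (0.133353, 1.027658); Gamma_sss = 0.204242, Gamma_sst = 0.255302, Gamma_stt = -0.136161, Gamma_tss = 0.526688, Gamma_tst = 0.658360, Gamma_ttt = -0.351125; k2 = (0.133353, 1.027658, 0.070192, 0.181006)
  k3: at (s, t) = (1.019416, -0.347692), (ds/dtau, dt/dtau) = (0.133783, 1.027529); Gamma_sss = 0.204460, Gamma_sst = 0.255575, Gamma_stt = -0.136307, Gamma_tss = 0.526555, Gamma_tst = 0.658193, Gamma_ttt = -0.351037; k3 = (0.133783, 1.027529, 0.069990, 0.180247)
  k4: at (s, t) = (1.026127, -0.296322), (ds/dtau, dt/dtau) = (0.137272, 1.036503); Gamma_sss = 0.228397, Gamma_sst = 0.285496, Gamma_stt = -0.152265, Gamma_tss = 0.515574, Gamma_tst = 0.644468, Gamma_ttt = -0.343716; k4 = (0.137272, 1.036503, 0.078037, 0.176158)
  Y <- Y + (h/6)(k1 + 2k2 + 2k3 + k4): s = 1.0261, t = -0.2963, ds/dtau = 0.1373, dt/dtau = 1.0365


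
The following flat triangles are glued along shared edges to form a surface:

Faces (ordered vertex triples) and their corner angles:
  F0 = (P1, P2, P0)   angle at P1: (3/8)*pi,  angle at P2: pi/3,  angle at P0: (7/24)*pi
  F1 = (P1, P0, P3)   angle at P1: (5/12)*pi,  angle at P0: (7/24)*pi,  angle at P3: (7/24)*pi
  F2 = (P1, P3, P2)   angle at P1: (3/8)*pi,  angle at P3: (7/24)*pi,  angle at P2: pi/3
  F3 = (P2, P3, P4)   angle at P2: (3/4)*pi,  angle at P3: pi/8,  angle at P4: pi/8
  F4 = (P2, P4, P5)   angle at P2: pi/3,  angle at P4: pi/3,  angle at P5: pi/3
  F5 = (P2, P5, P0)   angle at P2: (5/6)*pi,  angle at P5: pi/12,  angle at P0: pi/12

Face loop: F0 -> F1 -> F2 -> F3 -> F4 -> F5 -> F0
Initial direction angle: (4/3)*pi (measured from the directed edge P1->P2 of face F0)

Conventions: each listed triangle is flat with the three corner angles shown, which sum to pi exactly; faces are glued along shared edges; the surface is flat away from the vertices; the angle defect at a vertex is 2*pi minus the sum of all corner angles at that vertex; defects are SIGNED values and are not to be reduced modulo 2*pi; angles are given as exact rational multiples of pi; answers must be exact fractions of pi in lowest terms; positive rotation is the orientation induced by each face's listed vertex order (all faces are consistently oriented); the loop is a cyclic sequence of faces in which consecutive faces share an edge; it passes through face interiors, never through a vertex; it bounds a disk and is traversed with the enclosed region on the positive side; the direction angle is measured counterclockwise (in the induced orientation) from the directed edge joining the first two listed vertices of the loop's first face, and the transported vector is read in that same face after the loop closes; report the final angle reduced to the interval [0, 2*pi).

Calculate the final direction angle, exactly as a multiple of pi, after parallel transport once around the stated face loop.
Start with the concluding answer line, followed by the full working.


Answer: final direction angle = (19/12)*pi

enclosed vertex P1: corner angles sum to (7/6)*pi, defect = 2*pi - (7/6)*pi = (5/6)*pi
enclosed vertex P2: corner angles sum to (31/12)*pi, defect = 2*pi - (31/12)*pi = (-7/12)*pi
the rotation equals the total enclosed defect, so the final angle is initial + defects (mod 2*pi)
final angle = (4/3)*pi + pi/4 = (19/12)*pi (mod 2*pi)


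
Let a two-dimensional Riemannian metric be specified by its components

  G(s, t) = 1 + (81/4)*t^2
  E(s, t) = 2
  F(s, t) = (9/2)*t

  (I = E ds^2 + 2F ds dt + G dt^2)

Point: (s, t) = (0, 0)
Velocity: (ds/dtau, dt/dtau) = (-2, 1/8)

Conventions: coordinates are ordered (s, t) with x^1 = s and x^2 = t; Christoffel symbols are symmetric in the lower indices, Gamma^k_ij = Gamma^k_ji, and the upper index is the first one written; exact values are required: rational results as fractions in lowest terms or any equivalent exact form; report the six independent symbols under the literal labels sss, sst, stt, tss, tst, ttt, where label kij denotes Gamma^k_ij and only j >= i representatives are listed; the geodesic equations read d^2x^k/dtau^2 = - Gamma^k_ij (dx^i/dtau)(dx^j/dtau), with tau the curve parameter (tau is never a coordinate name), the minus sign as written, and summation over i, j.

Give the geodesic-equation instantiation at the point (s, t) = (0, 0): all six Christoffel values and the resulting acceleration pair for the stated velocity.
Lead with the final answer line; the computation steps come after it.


Answer: Gamma_sss = 0, Gamma_sst = 0, Gamma_stt = 9/4, Gamma_tss = 0, Gamma_tst = 0, Gamma_ttt = 0; accelerations (d^2s/dtau^2, d^2t/dtau^2) = (-9/256, 0)

E = 2, F = 0, G = 1 at the point
E_s = 0, E_t = 0, F_s = 0, F_t = 9/2, G_s = 0, G_t = 0
EG - F^2 = 2;  g^inv = (1/2) * [[1, 0], [0, 2]]
first-kind symbols [ij,l] = (1/2)(d_i g_jl + d_j g_il - d_l g_ij): [ss,s] = E_s/2 = 0, [ss,t] = F_s - E_t/2 = 0, [st,s] = E_t/2 = 0, [st,t] = G_s/2 = 0, [tt,s] = F_t - G_s/2 = 9/2, [tt,t] = G_t/2 = 0
Gamma^s_ij = (G*[ij,s] - F*[ij,t])/(EG - F^2), Gamma^t_ij = (E*[ij,t] - F*[ij,s])/(EG - F^2)
Gamma_sss = 0, Gamma_sst = 0, Gamma_stt = 9/4, Gamma_tss = 0, Gamma_tst = 0, Gamma_ttt = 0
d^2s/dtau^2 = -(Gamma_sss*(-2)^2 + 2*Gamma_sst*(-2)*(1/8) + Gamma_stt*(1/8)^2) = -9/256
d^2t/dtau^2 = -(Gamma_tss*(-2)^2 + 2*Gamma_tst*(-2)*(1/8) + Gamma_ttt*(1/8)^2) = 0


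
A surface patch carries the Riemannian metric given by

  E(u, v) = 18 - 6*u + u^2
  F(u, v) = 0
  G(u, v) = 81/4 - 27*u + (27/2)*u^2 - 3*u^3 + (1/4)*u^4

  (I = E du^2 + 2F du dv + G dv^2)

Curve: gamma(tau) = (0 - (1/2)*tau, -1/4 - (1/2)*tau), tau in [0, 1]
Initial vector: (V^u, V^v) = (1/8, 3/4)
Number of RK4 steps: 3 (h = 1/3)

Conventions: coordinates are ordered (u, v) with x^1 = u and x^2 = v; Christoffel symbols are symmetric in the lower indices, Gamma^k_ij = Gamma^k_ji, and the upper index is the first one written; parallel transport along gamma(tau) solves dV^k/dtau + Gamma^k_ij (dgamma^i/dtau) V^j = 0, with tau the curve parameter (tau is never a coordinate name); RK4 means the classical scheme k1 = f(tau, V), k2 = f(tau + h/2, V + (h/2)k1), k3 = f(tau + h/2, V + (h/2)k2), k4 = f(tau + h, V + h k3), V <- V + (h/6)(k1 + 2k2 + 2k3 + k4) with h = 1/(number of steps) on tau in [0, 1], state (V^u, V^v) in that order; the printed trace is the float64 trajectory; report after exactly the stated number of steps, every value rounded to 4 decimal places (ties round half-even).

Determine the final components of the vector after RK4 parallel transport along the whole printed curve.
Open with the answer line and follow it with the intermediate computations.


Answer: V^u = 0.3702, V^v = 0.4832

gamma'(tau) = (-1/2, -1/2); f(tau, V)^k = -Gamma^k_ij(gamma(tau)) gamma'^i(tau) V^j; h = 1/3; intermediate values shown to 6 dp
curve data and Christoffel symbols at the stage parameters:
  tau = 0.000000: gamma = (0.000000, -0.250000), gamma' = (-0.500000, -0.500000); Gamma_uuu = -0.166667, Gamma_uuv = 0.000000, Gamma_uvv = 0.750000, Gamma_vuu = 0.000000, Gamma_vuv = -0.666667, Gamma_vvv = 0.000000
  tau = 0.166667: gamma = (-0.083333, -0.333333), gamma' = (-0.500000, -0.500000); Gamma_uuu = -0.166604, Gamma_uuv = 0.000000, Gamma_uvv = 0.791948, Gamma_vuu = 0.000000, Gamma_vuv = -0.648649, Gamma_vvv = 0.000000
  tau = 0.333333: gamma = (-0.166667, -0.416667), gamma' = (-0.500000, -0.500000); Gamma_uuu = -0.166423, Gamma_uuv = 0.000000, Gamma_uvv = 0.834428, Gamma_vuu = 0.000000, Gamma_vuv = -0.631579, Gamma_vvv = 0.000000
  tau = 0.500000: gamma = (-0.250000, -0.500000), gamma' = (-0.500000, -0.500000); Gamma_uuu = -0.166134, Gamma_uuv = 0.000000, Gamma_uvv = 0.877396, Gamma_vuu = 0.000000, Gamma_vuv = -0.615385, Gamma_vvv = 0.000000
  tau = 0.666667: gamma = (-0.333333, -0.583333), gamma' = (-0.500000, -0.500000); Gamma_uuu = -0.165746, Gamma_uuv = 0.000000, Gamma_uvv = 0.920810, Gamma_vuu = 0.000000, Gamma_vuv = -0.600000, Gamma_vvv = 0.000000
  tau = 0.833333: gamma = (-0.416667, -0.666667), gamma' = (-0.500000, -0.500000); Gamma_uuu = -0.165267, Gamma_uuv = 0.000000, Gamma_uvv = 0.964632, Gamma_vuu = 0.000000, Gamma_vuv = -0.585366, Gamma_vvv = 0.000000
  tau = 1.000000: gamma = (-0.500000, -0.750000), gamma' = (-0.500000, -0.500000); Gamma_uuu = -0.164706, Gamma_uuv = 0.000000, Gamma_uvv = 1.008824, Gamma_vuu = 0.000000, Gamma_vuv = -0.571429, Gamma_vvv = 0.000000
step 0: V^u = 0.1250, V^v = 0.7500
step 1: k1 = (0.270833, -0.291667), k2 = (0.263559, -0.282658), k3 = (0.264254, -0.282751), k4 = (0.255857, -0.274369); V <- V + (h/6)(k1 + 2k2 + 2k3 + k4): V^u = 0.2129, V^v = 0.6557
step 2: k1 = (0.255864, -0.274306), k2 = (0.246384, -0.266327), k3 = (0.247098, -0.266250), k4 = (0.236571, -0.258676); V <- V + (h/6)(k1 + 2k2 + 2k3 + k4): V^u = 0.2951, V^v = 0.5669
step 3: k1 = (0.236569, -0.258612), k2 = (0.225015, -0.251229), k3 = (0.225768, -0.251026), k4 = (0.213267, -0.243892); V <- V + (h/6)(k1 + 2k2 + 2k3 + k4): V^u = 0.3702, V^v = 0.4832


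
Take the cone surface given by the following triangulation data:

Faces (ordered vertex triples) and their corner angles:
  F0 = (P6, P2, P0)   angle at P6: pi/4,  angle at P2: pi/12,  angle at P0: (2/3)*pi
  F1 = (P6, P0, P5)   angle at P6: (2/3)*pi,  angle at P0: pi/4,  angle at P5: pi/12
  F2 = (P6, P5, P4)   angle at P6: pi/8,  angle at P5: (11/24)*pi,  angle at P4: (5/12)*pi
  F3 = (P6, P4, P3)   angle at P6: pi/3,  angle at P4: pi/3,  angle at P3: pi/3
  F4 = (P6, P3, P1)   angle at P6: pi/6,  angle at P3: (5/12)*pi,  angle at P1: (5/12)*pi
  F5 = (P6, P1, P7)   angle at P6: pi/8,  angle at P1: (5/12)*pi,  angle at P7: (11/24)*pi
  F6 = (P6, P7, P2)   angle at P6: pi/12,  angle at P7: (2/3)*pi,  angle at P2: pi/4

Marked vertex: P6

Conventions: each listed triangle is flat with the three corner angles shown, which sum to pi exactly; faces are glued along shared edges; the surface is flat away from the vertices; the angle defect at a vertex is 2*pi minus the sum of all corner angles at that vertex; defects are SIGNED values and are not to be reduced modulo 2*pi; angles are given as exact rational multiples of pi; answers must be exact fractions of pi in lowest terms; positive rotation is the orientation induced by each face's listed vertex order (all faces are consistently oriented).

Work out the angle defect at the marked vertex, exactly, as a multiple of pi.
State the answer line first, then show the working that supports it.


Answer: defect(P6) = pi/4

Sum of corner angles at P6: (7/4)*pi
defect = 2*pi - (7/4)*pi


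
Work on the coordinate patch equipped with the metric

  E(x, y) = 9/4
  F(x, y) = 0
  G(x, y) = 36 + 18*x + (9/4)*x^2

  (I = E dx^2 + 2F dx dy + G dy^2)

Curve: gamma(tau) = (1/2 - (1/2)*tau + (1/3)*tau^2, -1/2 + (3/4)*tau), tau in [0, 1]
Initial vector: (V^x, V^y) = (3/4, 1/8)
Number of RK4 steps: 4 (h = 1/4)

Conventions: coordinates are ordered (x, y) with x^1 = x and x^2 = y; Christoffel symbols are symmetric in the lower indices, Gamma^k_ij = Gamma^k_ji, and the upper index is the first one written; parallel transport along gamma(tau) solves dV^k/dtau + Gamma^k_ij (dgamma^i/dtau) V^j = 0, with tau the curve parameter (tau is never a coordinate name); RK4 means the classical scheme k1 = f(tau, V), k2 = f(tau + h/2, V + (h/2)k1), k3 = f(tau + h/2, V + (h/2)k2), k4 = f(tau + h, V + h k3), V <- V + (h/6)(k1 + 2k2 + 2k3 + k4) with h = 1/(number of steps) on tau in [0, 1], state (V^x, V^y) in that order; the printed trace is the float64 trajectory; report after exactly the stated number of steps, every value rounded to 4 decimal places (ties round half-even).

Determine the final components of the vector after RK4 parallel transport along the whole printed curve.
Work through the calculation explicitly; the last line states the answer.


gamma'(tau) = (-1/2 + (2/3)*tau, 3/4); f(tau, V)^k = -Gamma^k_ij(gamma(tau)) gamma'^i(tau) V^j; h = 1/4; intermediate values shown to 6 dp
curve data and Christoffel symbols at the stage parameters:
  tau = 0.000000: gamma = (0.500000, -0.500000), gamma' = (-0.500000, 0.750000); Gamma_xxx = 0.000000, Gamma_xxy = 0.000000, Gamma_xyy = -4.500000, Gamma_yxx = 0.000000, Gamma_yxy = 0.222222, Gamma_yyy = 0.000000
  tau = 0.125000: gamma = (0.442708, -0.406250), gamma' = (-0.416667, 0.750000); Gamma_xxx = 0.000000, Gamma_xxy = 0.000000, Gamma_xyy = -4.442708, Gamma_yxx = 0.000000, Gamma_yxy = 0.225088, Gamma_yyy = 0.000000
  tau = 0.250000: gamma = (0.395833, -0.312500), gamma' = (-0.333333, 0.750000); Gamma_xxx = 0.000000, Gamma_xxy = 0.000000, Gamma_xyy = -4.395833, Gamma_yxx = 0.000000, Gamma_yxy = 0.227488, Gamma_yyy = 0.000000
  tau = 0.375000: gamma = (0.359375, -0.218750), gamma' = (-0.250000, 0.750000); Gamma_xxx = 0.000000, Gamma_xxy = 0.000000, Gamma_xyy = -4.359375, Gamma_yxx = 0.000000, Gamma_yxy = 0.229391, Gamma_yyy = 0.000000
  tau = 0.500000: gamma = (0.333333, -0.125000), gamma' = (-0.166667, 0.750000); Gamma_xxx = 0.000000, Gamma_xxy = 0.000000, Gamma_xyy = -4.333333, Gamma_yxx = 0.000000, Gamma_yxy = 0.230769, Gamma_yyy = 0.000000
  tau = 0.625000: gamma = (0.317708, -0.031250), gamma' = (-0.083333, 0.750000); Gamma_xxx = 0.000000, Gamma_xxy = 0.000000, Gamma_xyy = -4.317708, Gamma_yxx = 0.000000, Gamma_yxy = 0.231604, Gamma_yyy = 0.000000
  tau = 0.750000: gamma = (0.312500, 0.062500), gamma' = (0.000000, 0.750000); Gamma_xxx = 0.000000, Gamma_xxy = 0.000000, Gamma_xyy = -4.312500, Gamma_yxx = 0.000000, Gamma_yxy = 0.231884, Gamma_yyy = 0.000000
  tau = 0.875000: gamma = (0.317708, 0.156250), gamma' = (0.083333, 0.750000); Gamma_xxx = 0.000000, Gamma_xxy = 0.000000, Gamma_xyy = -4.317708, Gamma_yxx = 0.000000, Gamma_yxy = 0.231604, Gamma_yyy = 0.000000
  tau = 1.000000: gamma = (0.333333, 0.250000), gamma' = (0.166667, 0.750000); Gamma_xxx = 0.000000, Gamma_xxy = 0.000000, Gamma_xyy = -4.333333, Gamma_yxx = 0.000000, Gamma_yxy = 0.230769, Gamma_yyy = 0.000000
step 0: V^x = 0.7500, V^y = 0.1250
step 1: k1 = (0.421875, -0.111111), k2 = (0.370226, -0.125094), k3 = (0.364402, -0.124168), k4 = (0.309768, -0.136381); V <- V + (h/6)(k1 + 2k2 + 2k3 + k4): V^x = 0.8417, V^y = 0.0939
step 2: k1 = (0.309630, -0.136487), k2 = (0.251281, -0.147061), k3 = (0.246959, -0.145882), k4 = (0.186699, -0.154156); V <- V + (h/6)(k1 + 2k2 + 2k3 + k4): V^x = 0.9039, V^y = 0.0574
step 3: k1 = (0.186531, -0.154238), k2 = (0.123425, -0.160326), k3 = (0.120961, -0.158970), k4 = (0.057092, -0.162460); V <- V + (h/6)(k1 + 2k2 + 2k3 + k4): V^x = 0.9344, V^y = 0.0176
step 4: k1 = (0.056894, -0.162508), k2 = (-0.008818, -0.163495), k3 = (-0.009217, -0.162066), k4 = (-0.074509, -0.160446); V <- V + (h/6)(k1 + 2k2 + 2k3 + k4): V^x = 0.9322, V^y = -0.0230

Answer: V^x = 0.9322, V^y = -0.0230


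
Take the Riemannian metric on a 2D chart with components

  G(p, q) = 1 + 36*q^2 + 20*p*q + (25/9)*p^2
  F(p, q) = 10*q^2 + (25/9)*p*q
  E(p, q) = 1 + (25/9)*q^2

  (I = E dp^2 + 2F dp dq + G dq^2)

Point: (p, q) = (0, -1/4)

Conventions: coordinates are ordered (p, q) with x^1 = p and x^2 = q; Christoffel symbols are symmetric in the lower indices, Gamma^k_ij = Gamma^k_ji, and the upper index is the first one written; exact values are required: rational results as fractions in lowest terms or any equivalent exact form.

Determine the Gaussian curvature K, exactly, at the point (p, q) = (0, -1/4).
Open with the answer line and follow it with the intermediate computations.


Answer: K = -57600/243049

E = 169/144, F = 5/8, G = 13/4, EG - F^2 = 493/144 at the point
E_p = 0, E_q = -25/18, F_p = -25/36, F_q = -5, G_p = -5, G_q = -18
E_qq = 50/9, F_pq = 25/9, G_pp = 50/9
The intrinsic route: Brioschi's K = (det M1 - det M2)/(EG - F^2)^2.
M1 = [[-E_qq/2 + F_pq - G_pp/2, E_p/2, F_p - E_q/2], [F_q - G_p/2, E, F], [G_q/2, F, G]] = [[-25/9, 0, 0], [-5/2, 169/144, 5/8], [-9, 5/8, 13/4]]; det M1 = -12325/1296
M2 = [[0, E_q/2, G_p/2], [E_q/2, E, F], [G_p/2, F, G]] = [[0, -25/36, -5/2], [-25/36, 169/144, 5/8], [-5/2, 5/8, 13/4]]; det M2 = -8725/1296
det M1 - det M2 = -25/9; K = -25/9 / (493/144)^2 = -57600/243049


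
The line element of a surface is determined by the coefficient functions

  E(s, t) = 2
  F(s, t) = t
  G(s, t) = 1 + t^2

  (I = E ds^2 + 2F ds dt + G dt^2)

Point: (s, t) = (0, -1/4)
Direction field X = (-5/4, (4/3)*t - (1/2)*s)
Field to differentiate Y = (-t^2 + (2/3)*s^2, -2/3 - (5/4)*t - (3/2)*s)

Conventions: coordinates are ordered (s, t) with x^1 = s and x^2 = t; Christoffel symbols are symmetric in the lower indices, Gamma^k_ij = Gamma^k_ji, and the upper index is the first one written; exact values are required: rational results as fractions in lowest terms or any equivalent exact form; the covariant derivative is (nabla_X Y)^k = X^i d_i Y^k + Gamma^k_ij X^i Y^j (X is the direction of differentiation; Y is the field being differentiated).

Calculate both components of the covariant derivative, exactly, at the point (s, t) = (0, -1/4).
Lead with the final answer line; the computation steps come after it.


Answer: (nabla_X Y)^s = -65/594, (nabla_X Y)^t = 5411/2376

E = 2, F = -1/4, G = 17/16 at the point
E_s = 0, E_t = 0, F_s = 0, F_t = 1, G_s = 0, G_t = -1/2
EG - F^2 = 33/16;  g^inv = (16/33) * [[17/16, 1/4], [1/4, 2]]
first-kind symbols [ij,l] = (1/2)(d_i g_jl + d_j g_il - d_l g_ij): [ss,s] = E_s/2 = 0, [ss,t] = F_s - E_t/2 = 0, [st,s] = E_t/2 = 0, [st,t] = G_s/2 = 0, [tt,s] = F_t - G_s/2 = 1, [tt,t] = G_t/2 = -1/4
Gamma^s_ij = (G*[ij,s] - F*[ij,t])/(EG - F^2), Gamma^t_ij = (E*[ij,t] - F*[ij,s])/(EG - F^2)
Gamma_sss = 0, Gamma_sst = 0, Gamma_stt = 16/33, Gamma_tss = 0, Gamma_tst = 0, Gamma_ttt = -4/33
X = (-5/4, -1/3), Y = (-1/16, -17/48) at the point


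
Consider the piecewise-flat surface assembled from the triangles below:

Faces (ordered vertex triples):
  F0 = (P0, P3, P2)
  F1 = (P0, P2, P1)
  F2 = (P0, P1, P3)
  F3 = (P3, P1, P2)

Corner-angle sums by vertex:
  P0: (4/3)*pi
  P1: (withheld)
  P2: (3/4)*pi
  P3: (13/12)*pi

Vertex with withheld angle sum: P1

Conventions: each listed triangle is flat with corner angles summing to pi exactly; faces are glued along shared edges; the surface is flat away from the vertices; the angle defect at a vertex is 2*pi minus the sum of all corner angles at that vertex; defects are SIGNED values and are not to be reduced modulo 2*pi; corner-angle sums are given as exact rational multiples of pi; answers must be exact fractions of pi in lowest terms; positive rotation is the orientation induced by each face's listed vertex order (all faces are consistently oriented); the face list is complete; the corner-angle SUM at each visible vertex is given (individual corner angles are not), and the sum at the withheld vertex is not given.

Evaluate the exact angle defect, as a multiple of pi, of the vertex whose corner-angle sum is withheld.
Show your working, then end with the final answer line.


V = 4, E = 6, F = 4; chi = V - E + F = 2
Gauss-Bonnet: total defect = 2*pi*chi = 4*pi; visible defects sum to (17/6)*pi

Answer: defect(P1) = (7/6)*pi


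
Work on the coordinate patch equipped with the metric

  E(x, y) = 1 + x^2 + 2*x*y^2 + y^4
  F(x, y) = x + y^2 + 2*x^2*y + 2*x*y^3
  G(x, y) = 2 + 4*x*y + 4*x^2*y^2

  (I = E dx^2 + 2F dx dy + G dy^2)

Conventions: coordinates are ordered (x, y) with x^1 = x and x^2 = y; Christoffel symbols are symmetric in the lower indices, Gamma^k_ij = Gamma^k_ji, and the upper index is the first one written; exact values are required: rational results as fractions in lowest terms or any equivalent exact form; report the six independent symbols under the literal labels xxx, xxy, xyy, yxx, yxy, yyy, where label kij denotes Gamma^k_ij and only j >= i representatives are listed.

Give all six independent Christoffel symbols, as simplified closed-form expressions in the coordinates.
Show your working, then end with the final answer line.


E = 1 + x^2 + 2*x*y^2 + y^4; F = x + y^2 + 2*x^2*y + 2*x*y^3; G = 2 + 4*x*y + 4*x^2*y^2
Gamma^k_ij = (1/2) g^{kl} (d_i g_jl + d_j g_il - d_l g_ij), with g^inv = (1/(EG-F^2)) [[G, -F], [-F, E]]
first partials: E_x = 2*x + 2*y^2, E_y = 4*x*y + 4*y^3, F_x = 1 + 4*x*y + 2*y^3, F_y = 2*y + 2*x^2 + 6*x*y^2, G_x = 4*y + 8*x*y^2, G_y = 4*x + 8*x^2*y
D = EG - F^2 = 2 + 4*x*y + x^2 + 2*x*y^2 + y^4 + 4*x^2*y^2
expanded: Gamma^x_xx = (G E_x - 2F F_x + F E_y)/(2D), Gamma^x_xy = (G E_y - F G_x)/(2D), Gamma^x_yy = (2G F_y - G G_x - F G_y)/(2D), Gamma^y_xx = (2E F_x - E E_y - F E_x)/(2D), Gamma^y_xy = (E G_x - F E_y)/(2D), Gamma^y_yy = (E G_y - 2F F_y + F G_x)/(2D); substitute and cancel common factors

Answer: Gamma_xxx = (x + y^2)/(4*x^2*y^2 + x^2 + 2*x*y^2 + 4*x*y + y^4 + 2), Gamma_xxy = (2*x*y + 2*y^3)/(4*x^2*y^2 + x^2 + 2*x*y^2 + 4*x*y + y^4 + 2), Gamma_xyy = (2*x^2 + 2*x*y^2)/(4*x^2*y^2 + x^2 + 2*x*y^2 + 4*x*y + y^4 + 2), Gamma_yxx = (2*x*y + 1)/(4*x^2*y^2 + x^2 + 2*x*y^2 + 4*x*y + y^4 + 2), Gamma_yxy = (4*x*y^2 + 2*y)/(4*x^2*y^2 + x^2 + 2*x*y^2 + 4*x*y + y^4 + 2), Gamma_yyy = (4*x^2*y + 2*x)/(4*x^2*y^2 + x^2 + 2*x*y^2 + 4*x*y + y^4 + 2)


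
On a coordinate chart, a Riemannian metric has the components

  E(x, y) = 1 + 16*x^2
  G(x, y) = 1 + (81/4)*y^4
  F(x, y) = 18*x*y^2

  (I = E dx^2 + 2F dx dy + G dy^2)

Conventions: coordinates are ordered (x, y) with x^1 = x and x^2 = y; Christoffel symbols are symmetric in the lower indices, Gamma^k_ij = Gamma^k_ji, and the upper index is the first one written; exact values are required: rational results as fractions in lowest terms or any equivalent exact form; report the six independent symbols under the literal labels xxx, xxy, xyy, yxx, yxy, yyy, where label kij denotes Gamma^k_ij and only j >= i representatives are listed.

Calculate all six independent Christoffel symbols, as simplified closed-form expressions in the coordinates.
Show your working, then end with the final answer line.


E = 1 + 16*x^2; F = 18*x*y^2; G = 1 + (81/4)*y^4
Gamma^k_ij = (1/2) g^{kl} (d_i g_jl + d_j g_il - d_l g_ij), with g^inv = (1/(EG-F^2)) [[G, -F], [-F, E]]
first partials: E_x = 32*x, E_y = 0, F_x = 18*y^2, F_y = 36*x*y, G_x = 0, G_y = 81*y^3
D = EG - F^2 = 1 + 16*x^2 + (81/4)*y^4
expanded: Gamma^x_xx = (G E_x - 2F F_x + F E_y)/(2D), Gamma^x_xy = (G E_y - F G_x)/(2D), Gamma^x_yy = (2G F_y - G G_x - F G_y)/(2D), Gamma^y_xx = (2E F_x - E E_y - F E_x)/(2D), Gamma^y_xy = (E G_x - F E_y)/(2D), Gamma^y_yy = (E G_y - 2F F_y + F G_x)/(2D); substitute and cancel common factors

Answer: Gamma_xxx = 64*x/(64*x^2 + 81*y^4 + 4), Gamma_xxy = 0, Gamma_xyy = 144*x*y/(64*x^2 + 81*y^4 + 4), Gamma_yxx = 72*y^2/(64*x^2 + 81*y^4 + 4), Gamma_yxy = 0, Gamma_yyy = 162*y^3/(64*x^2 + 81*y^4 + 4)


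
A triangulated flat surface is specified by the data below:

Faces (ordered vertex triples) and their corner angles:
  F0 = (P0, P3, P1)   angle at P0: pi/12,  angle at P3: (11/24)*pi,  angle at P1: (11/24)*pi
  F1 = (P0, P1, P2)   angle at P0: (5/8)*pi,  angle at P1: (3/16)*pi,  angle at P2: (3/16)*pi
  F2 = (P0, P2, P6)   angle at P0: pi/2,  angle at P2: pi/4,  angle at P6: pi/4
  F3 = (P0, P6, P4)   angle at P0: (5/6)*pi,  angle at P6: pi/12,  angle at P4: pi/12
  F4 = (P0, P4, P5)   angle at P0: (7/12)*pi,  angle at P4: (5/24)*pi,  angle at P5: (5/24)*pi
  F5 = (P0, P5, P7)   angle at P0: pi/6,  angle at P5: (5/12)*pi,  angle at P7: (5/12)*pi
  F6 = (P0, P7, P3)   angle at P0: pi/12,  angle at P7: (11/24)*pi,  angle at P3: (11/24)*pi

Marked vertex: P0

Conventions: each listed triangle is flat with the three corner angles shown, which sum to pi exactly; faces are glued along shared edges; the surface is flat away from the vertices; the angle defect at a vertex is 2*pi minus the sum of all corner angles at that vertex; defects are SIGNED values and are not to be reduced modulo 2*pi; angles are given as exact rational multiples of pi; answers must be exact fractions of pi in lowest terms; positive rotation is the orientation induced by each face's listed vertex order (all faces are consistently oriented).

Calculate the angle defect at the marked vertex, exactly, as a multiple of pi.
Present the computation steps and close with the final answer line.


Sum of corner angles at P0: (23/8)*pi
defect = 2*pi - (23/8)*pi

Answer: defect(P0) = (-7/8)*pi


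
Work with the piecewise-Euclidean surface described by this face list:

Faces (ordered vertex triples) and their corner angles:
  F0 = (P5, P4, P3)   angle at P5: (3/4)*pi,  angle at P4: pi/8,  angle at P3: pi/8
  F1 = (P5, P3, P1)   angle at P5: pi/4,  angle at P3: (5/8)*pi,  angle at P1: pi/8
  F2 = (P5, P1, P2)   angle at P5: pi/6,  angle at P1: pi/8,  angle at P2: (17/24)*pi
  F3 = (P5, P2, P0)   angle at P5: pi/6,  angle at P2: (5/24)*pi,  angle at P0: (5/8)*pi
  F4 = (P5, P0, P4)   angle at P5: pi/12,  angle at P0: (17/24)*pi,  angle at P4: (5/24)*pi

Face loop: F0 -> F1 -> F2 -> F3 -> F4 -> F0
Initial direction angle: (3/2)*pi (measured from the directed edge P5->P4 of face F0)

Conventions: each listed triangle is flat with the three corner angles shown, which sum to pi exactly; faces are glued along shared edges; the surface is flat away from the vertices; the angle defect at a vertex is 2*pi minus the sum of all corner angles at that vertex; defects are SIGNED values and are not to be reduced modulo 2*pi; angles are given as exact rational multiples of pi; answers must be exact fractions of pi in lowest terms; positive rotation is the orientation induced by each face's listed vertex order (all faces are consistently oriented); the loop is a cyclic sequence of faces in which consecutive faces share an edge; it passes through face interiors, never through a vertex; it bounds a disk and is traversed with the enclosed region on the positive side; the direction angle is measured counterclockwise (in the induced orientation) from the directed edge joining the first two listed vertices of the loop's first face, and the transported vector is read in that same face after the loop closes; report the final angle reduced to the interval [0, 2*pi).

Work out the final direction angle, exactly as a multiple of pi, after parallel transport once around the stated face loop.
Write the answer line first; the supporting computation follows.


Answer: final direction angle = pi/12

enclosed vertex P5: corner angles sum to (17/12)*pi, defect = 2*pi - (17/12)*pi = (7/12)*pi
summing the enclosed defects onto the initial angle, mod 2*pi in the induced orientation:
final angle = (3/2)*pi + (7/12)*pi = pi/12 (mod 2*pi)


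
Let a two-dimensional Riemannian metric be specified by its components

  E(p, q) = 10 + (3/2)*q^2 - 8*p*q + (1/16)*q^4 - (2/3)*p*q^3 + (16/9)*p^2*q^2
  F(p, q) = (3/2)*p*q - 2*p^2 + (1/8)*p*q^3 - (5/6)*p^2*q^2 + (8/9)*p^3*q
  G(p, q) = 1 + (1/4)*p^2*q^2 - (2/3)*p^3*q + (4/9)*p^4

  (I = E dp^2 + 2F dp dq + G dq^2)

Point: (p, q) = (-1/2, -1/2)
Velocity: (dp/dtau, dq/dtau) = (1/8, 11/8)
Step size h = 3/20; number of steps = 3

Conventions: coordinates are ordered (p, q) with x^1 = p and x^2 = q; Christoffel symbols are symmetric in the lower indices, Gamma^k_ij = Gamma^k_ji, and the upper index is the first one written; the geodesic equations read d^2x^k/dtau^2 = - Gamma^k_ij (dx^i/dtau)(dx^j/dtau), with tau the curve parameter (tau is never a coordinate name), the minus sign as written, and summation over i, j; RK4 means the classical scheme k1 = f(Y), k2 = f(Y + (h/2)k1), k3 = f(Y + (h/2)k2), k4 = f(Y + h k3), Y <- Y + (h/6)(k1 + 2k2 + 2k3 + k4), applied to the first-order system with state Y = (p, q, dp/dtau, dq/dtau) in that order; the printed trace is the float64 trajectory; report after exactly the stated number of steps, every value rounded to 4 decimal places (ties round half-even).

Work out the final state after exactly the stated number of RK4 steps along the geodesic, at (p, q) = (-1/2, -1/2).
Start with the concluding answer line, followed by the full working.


Answer: p = -0.4355, q = 0.1185, dp/dtau = 0.1569, dq/dtau = 1.3740

f(Y) = (dp/dtau, dq/dtau, -Gamma^p_ij Y'^i Y'^j, -Gamma^q_ij Y'^i Y'^j) with the Gammas evaluated at the stage position; h = 0.150000; intermediate values shown to 6 dp
step 0: p = -0.5000, q = -0.5000, dp/dtau = 0.1250, dq/dtau = 1.3750
step 1:
  k1: at (p, q) = (-0.500000, -0.500000), (dp/dtau, dq/dtau) = (0.125000, 1.375000); Gamma_ppp = 0.215317, Gamma_ppq = 0.134573, Gamma_pqq = -0.080744, Gamma_qpp = -0.003287, Gamma_qpq = -0.002055, Gamma_qqq = 0.001233; k1 = (0.125000, 1.375000, 0.103032, -0.001573)
  k2: at (p, q) = (-0.490625, -0.396875), (dp/dtau, dq/dtau) = (0.132727, 1.374882); Gamma_ppp = 0.168474, Gamma_ppq = 0.145094, Gamma_pqq = -0.078102, Gamma_qpp = -0.003825, Gamma_qpq = -0.003294, Gamma_qqq = 0.001773; k2 = (0.132727, 1.374882, 0.091713, -0.002082)
  k3: at (p, q) = (-0.490045, -0.396884), (dp/dtau, dq/dtau) = (0.131878, 1.374844); Gamma_ppp = 0.168465, Gamma_ppq = 0.144835, Gamma_pqq = -0.078003, Gamma_qpp = -0.003809, Gamma_qpq = -0.003274, Gamma_qqq = 0.001763; k3 = (0.131878, 1.374844, 0.091991, -0.002080)
  k4: at (p, q) = (-0.480218, -0.293773), (dp/dtau, dq/dtau) = (0.138799, 1.374688); Gamma_ppp = 0.122834, Gamma_ppq = 0.154728, Gamma_pqq = -0.075297, Gamma_qpp = -0.003607, Gamma_qpq = -0.004543, Gamma_qqq = 0.002211; k4 = (0.138799, 1.374688, 0.080881, -0.002375)
  Y <- Y + (h/6)(k1 + 2k2 + 2k3 + k4): p = -0.4802, q = -0.2938, dp/dtau = 0.1388, dq/dtau = 1.3747
step 2:
  k1: at (p, q) = (-0.480175, -0.293772), (dp/dtau, dq/dtau) = (0.138783, 1.374693); Gamma_ppp = 0.122833, Gamma_ppq = 0.154710, Gamma_pqq = -0.075289, Gamma_qpp = -0.003606, Gamma_qpq = -0.004542, Gamma_qqq = 0.002210; k1 = (0.138783, 1.374693, 0.080882, -0.002374)
  k2: at (p, q) = (-0.469766, -0.190670), (dp/dtau, dq/dtau) = (0.144849, 1.374515); Gamma_ppp = 0.078481, Gamma_ppq = 0.163928, Gamma_pqq = -0.072509, Gamma_qpp = -0.002779, Gamma_qpq = -0.005805, Gamma_qqq = 0.002568; k2 = (0.144849, 1.374515, 0.070069, -0.002481)
  k3: at (p, q) = (-0.469311, -0.190683), (dp/dtau, dq/dtau) = (0.144038, 1.374507); Gamma_ppp = 0.078484, Gamma_ppq = 0.163735, Gamma_pqq = -0.072437, Gamma_qpp = -0.002773, Gamma_qpq = -0.005784, Gamma_qqq = 0.002559; k3 = (0.144038, 1.374507, 0.070393, -0.002487)
  k4: at (p, q) = (-0.458569, -0.087595), (dp/dtau, dq/dtau) = (0.149342, 1.374320); Gamma_ppp = 0.035474, Gamma_ppq = 0.172404, Gamma_pqq = -0.069640, Gamma_qpp = -0.001445, Gamma_qpq = -0.007023, Gamma_qqq = 0.002837; k4 = (0.149342, 1.374320, 0.059972, -0.002443)
  Y <- Y + (h/6)(k1 + 2k2 + 2k3 + k4): p = -0.4585, q = -0.0876, dp/dtau = 0.1493, dq/dtau = 1.3743
step 3:
  k1: at (p, q) = (-0.458527, -0.087595), (dp/dtau, dq/dtau) = (0.149328, 1.374324); Gamma_ppp = 0.035473, Gamma_ppq = 0.172387, Gamma_pqq = -0.069634, Gamma_qpp = -0.001445, Gamma_qpq = -0.007021, Gamma_qqq = 0.002836; k1 = (0.149328, 1.374324, 0.059975, -0.002443)
  k2: at (p, q) = (-0.447328, 0.015479), (dp/dtau, dq/dtau) = (0.153826, 1.374141); Gamma_ppp = -0.006165, Gamma_ppq = 0.180469, Gamma_pqq = -0.066809, Gamma_qpp = 0.000280, Gamma_qpq = -0.008208, Gamma_qqq = 0.003038; k2 = (0.153826, 1.374141, 0.050004, -0.002274)
  k3: at (p, q) = (-0.446990, 0.015466), (dp/dtau, dq/dtau) = (0.153078, 1.374154); Gamma_ppp = -0.006159, Gamma_ppq = 0.180334, Gamma_pqq = -0.066759, Gamma_qpp = 0.000280, Gamma_qpq = -0.008189, Gamma_qqq = 0.003032; k3 = (0.153078, 1.374154, 0.050338, -0.002286)
  k4: at (p, q) = (-0.435566, 0.118528), (dp/dtau, dq/dtau) = (0.156878, 1.373981); Gamma_ppp = -0.046408, Gamma_ppq = 0.187943, Gamma_pqq = -0.063953, Gamma_qpp = 0.002300, Gamma_qpq = -0.009316, Gamma_qqq = 0.003170; k4 = (0.156878, 1.373981, 0.040852, -0.002025)
  Y <- Y + (h/6)(k1 + 2k2 + 2k3 + k4): p = -0.4355, q = 0.1185, dp/dtau = 0.1569, dq/dtau = 1.3740


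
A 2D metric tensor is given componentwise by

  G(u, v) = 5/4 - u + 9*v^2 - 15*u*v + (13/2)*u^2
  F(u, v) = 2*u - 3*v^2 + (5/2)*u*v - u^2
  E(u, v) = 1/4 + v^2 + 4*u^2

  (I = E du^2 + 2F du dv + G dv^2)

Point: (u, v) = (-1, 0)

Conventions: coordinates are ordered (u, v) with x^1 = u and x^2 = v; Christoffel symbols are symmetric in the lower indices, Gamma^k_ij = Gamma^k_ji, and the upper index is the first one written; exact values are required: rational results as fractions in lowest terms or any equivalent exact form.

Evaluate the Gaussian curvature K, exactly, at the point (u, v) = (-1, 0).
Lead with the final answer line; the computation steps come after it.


Answer: K = 34128/203401

E = 17/4, F = -3, G = 35/4, EG - F^2 = 451/16 at the point
E_u = -8, E_v = 0, F_u = 4, F_v = -5/2, G_u = -14, G_v = 15
E_vv = 2, F_uv = 5/2, G_uu = 13
Compute both Brioschi determinants and normalise by (EG - F^2)^2.
M1 = [[-E_vv/2 + F_uv - G_uu/2, E_u/2, F_u - E_v/2], [F_v - G_u/2, E, F], [G_v/2, F, G]] = [[-5, -4, 4], [9/2, 17/4, -3], [15/2, -3, 35/4]]; det M1 = -1199/16
M2 = [[0, E_v/2, G_u/2], [E_v/2, E, F], [G_u/2, F, G]] = [[0, 0, -7], [0, 17/4, -3], [-7, -3, 35/4]]; det M2 = -833/4
det M1 - det M2 = 2133/16; K = 2133/16 / (451/16)^2 = 34128/203401


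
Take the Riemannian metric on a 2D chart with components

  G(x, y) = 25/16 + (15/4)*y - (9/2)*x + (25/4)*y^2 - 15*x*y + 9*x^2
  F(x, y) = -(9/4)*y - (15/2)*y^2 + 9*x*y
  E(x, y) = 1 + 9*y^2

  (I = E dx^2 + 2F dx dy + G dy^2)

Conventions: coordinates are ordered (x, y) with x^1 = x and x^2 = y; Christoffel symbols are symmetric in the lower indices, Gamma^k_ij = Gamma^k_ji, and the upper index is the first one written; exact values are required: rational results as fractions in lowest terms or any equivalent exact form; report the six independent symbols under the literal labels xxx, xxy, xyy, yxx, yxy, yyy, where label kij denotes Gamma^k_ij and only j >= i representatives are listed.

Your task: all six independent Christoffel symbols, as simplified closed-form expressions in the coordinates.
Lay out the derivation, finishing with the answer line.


E = 1 + 9*y^2; F = -(9/4)*y - (15/2)*y^2 + 9*x*y; G = 25/16 + (15/4)*y - (9/2)*x + (25/4)*y^2 - 15*x*y + 9*x^2
Gamma^k_ij = (1/2) g^{kl} (d_i g_jl + d_j g_il - d_l g_ij), with g^inv = (1/(EG-F^2)) [[G, -F], [-F, E]]
first partials: E_x = 0, E_y = 18*y, F_x = 9*y, F_y = -9/4 - 15*y + 9*x, G_x = -9/2 - 15*y + 18*x, G_y = 15/4 + (25/2)*y - 15*x
D = EG - F^2 = 25/16 + (15/4)*y - (9/2)*x + (61/4)*y^2 - 15*x*y + 9*x^2
expanded: Gamma^x_xx = (G E_x - 2F F_x + F E_y)/(2D), Gamma^x_xy = (G E_y - F G_x)/(2D), Gamma^x_yy = (2G F_y - G G_x - F G_y)/(2D), Gamma^y_xx = (2E F_x - E E_y - F E_x)/(2D), Gamma^y_xy = (E G_x - F E_y)/(2D), Gamma^y_yy = (E G_y - 2F F_y + F G_x)/(2D); substitute and cancel common factors

Answer: Gamma_xxx = 0, Gamma_xxy = 144*y/(144*x^2 - 240*x*y - 72*x + 244*y^2 + 60*y + 25), Gamma_xyy = -120*y/(144*x^2 - 240*x*y - 72*x + 244*y^2 + 60*y + 25), Gamma_yxx = 0, Gamma_yxy = (144*x - 120*y - 36)/(144*x^2 - 240*x*y - 72*x + 244*y^2 + 60*y + 25), Gamma_yyy = (-120*x + 100*y + 30)/(144*x^2 - 240*x*y - 72*x + 244*y^2 + 60*y + 25)
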